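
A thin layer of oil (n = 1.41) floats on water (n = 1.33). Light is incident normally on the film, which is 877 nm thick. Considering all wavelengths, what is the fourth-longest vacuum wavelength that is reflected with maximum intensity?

707 nm

Ray reflecting at the top interface goes from n = 1.0 toward n = 1.41: a half-wave phase shift.
Bottom surface (1.41 → 1.33): reflection off a lower-index medium gives no phase shift.
Net: one phase inversion between the two reflected rays.
So the condition for constructive reflection is 2 n t = (m + ½) λ.
λ = 2 n t / (m + ½). The fourth-longest wavelength is m = 3: λ = 2 × 1.41 × 877 / 3.50 = 707 nm.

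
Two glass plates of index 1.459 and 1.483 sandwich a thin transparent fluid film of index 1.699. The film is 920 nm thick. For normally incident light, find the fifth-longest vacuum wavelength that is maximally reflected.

At the upper boundary (n = 1.459 to n = 1.699) the reflected ray undergoes a half-wave phase shift.
At the lower boundary (n = 1.699 to n = 1.483) the reflected ray undergoes no phase shift.
The two reflections differ by half a wavelength.
With one net inversion, constructive interference in reflection requires 2 n t = (m + ½) λ.
λ = 2 n t / (m + ½). The fifth-longest wavelength is m = 4: λ = 2 × 1.699 × 920 / 4.50 = 695 nm.

695 nm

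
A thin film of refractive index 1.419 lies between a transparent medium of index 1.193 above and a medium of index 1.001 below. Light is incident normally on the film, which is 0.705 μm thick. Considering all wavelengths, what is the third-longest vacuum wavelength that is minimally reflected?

Top surface (1.193 → 1.419): reflection off a higher-index medium gives a half-wave phase shift.
At the lower boundary (n = 1.419 to n = 1.001) the reflected ray undergoes no phase shift.
The two reflections differ by half a wavelength.
With one net inversion, destructive interference in reflection requires 2 n t = m λ.
λ = 2 n t / m. The third-longest wavelength is m = 3: λ = 2 × 1.419 × 705 / 3.00 = 667 nm.

667 nm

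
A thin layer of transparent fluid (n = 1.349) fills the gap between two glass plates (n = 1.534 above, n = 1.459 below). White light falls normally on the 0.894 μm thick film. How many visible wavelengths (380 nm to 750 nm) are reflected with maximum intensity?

3

Top surface (1.534 → 1.349): reflection off a lower-index medium gives no phase shift.
Bottom surface (1.349 → 1.459): reflection off a higher-index medium gives a half-wave phase shift.
Net: one phase inversion between the two reflected rays.
For strong reflection here: 2 n t = (m + ½) λ.
λ = 2 n t / (m + ½) = 2412 / (m + ½) nm.
m=2: 965 nm (IR); m=3: 689 nm (visible); m=4: 536 nm (visible); m=5: 439 nm (visible); m=6: 371 nm (UV).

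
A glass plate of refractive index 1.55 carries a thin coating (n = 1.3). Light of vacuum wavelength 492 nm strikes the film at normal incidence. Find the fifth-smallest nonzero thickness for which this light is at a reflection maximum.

At the upper boundary (n = 1.0 to n = 1.3) the reflected ray undergoes a half-wave phase shift.
Bottom surface (1.3 → 1.55): reflection off a higher-index medium gives a half-wave phase shift.
Zero or two π shifts → no net half-wave offset.
With no net inversion, constructive interference in reflection requires 2 n t = m λ.
The fifth-smallest nonzero thickness corresponds to m = 5: t = m λ / (2 n) = 5.00 × 492 / (2 × 1.3) = 946 nm.

946 nm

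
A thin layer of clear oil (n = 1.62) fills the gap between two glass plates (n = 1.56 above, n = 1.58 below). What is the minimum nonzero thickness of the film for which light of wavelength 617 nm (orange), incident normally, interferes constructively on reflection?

At the upper boundary (n = 1.56 to n = 1.62) the reflected ray undergoes a half-wave phase shift.
At the lower boundary (n = 1.62 to n = 1.58) the reflected ray undergoes no phase shift.
Net: one phase inversion between the two reflected rays.
So the condition for constructive reflection is 2 n t = (m + ½) λ.
Minimum at m = 0: t = λ / (4 n) = 617 / (4 × 1.62) = 95.2 nm.

95.2 nm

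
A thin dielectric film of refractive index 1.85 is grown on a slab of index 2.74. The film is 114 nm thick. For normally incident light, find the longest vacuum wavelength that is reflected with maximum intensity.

422 nm

Top surface (1.0 → 1.85): reflection off a higher-index medium gives a half-wave phase shift.
Ray reflecting at the bottom interface goes from n = 1.85 toward n = 2.74: a half-wave phase shift.
The two reflections carry the same phase change, so no net offset.
With no net inversion, constructive interference in reflection requires 2 n t = m λ.
λ = 2 n t / m. The longest wavelength is m = 1: λ = 2 × 1.85 × 114 / 1.00 = 422 nm.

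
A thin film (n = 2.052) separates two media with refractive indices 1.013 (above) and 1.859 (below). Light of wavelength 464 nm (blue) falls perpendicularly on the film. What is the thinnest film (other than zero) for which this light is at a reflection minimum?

113 nm

At the upper boundary (n = 1.013 to n = 2.052) the reflected ray undergoes a half-wave phase shift.
Ray reflecting at the bottom interface goes from n = 2.052 toward n = 1.859: no phase shift.
The two reflections differ by half a wavelength.
So the condition for destructive reflection is 2 n t = m λ.
Minimum nonzero at m = 1: t = λ / (2 n) = 464 / (2 × 2.052) = 113 nm.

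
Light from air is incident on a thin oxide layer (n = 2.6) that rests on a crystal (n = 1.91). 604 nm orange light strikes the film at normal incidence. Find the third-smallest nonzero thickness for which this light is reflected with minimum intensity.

Top surface (1.0 → 2.6): reflection off a higher-index medium gives a half-wave phase shift.
Bottom surface (2.6 → 1.91): reflection off a lower-index medium gives no phase shift.
The two reflections differ by half a wavelength.
So the condition for destructive reflection is 2 n t = m λ.
The third-smallest nonzero thickness corresponds to m = 3: t = m λ / (2 n) = 3.00 × 604 / (2 × 2.6) = 348 nm.

348 nm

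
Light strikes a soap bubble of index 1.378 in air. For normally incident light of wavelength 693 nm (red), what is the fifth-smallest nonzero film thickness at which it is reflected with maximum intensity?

At the upper boundary (n = 1.0 to n = 1.378) the reflected ray undergoes a half-wave phase shift.
Bottom surface (1.378 → 1.0): reflection off a lower-index medium gives no phase shift.
Net: one phase inversion between the two reflected rays.
With one net inversion, constructive interference in reflection requires 2 n t = (m + ½) λ.
The fifth-smallest nonzero thickness corresponds to m = 4: t = (m + ½) λ / (2 n) = 4.50 × 693 / (2 × 1.378) = 1132 nm.

1132 nm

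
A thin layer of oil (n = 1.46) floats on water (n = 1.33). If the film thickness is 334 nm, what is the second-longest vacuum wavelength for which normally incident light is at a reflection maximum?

Ray reflecting at the top interface goes from n = 1.0 toward n = 1.46: a half-wave phase shift.
Ray reflecting at the bottom interface goes from n = 1.46 toward n = 1.33: no phase shift.
Exactly one π shift → a net half-wave offset.
With one net inversion, constructive interference in reflection requires 2 n t = (m + ½) λ.
λ = 2 n t / (m + ½). The second-longest wavelength is m = 1: λ = 2 × 1.46 × 334 / 1.50 = 650 nm.

650 nm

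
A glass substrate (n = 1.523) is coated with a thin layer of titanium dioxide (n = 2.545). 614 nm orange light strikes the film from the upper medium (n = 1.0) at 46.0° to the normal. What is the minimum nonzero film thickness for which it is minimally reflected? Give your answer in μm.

At the upper boundary (n = 1.0 to n = 2.545) the reflected ray undergoes a half-wave phase shift.
Ray reflecting at the bottom interface goes from n = 2.545 toward n = 1.523: no phase shift.
Net: one phase inversion between the two reflected rays.
For minimum reflection here: 2 n t cos θ_r = m λ.
Snell's law: 1.0 sin 46.0° = 2.545 sin θ_r → sin θ_r = 0.283, cos θ_r = 0.959.
Minimum nonzero at m = 1: t = λ / (2 n cos θ_r) = 614 / (2 × 2.545 × 0.959) = 126 nm.

0.126 μm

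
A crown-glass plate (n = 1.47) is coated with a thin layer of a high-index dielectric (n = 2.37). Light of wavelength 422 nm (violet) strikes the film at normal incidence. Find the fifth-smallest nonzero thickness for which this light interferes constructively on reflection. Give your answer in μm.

0.401 μm

Ray reflecting at the top interface goes from n = 1.0 toward n = 2.37: a half-wave phase shift.
Ray reflecting at the bottom interface goes from n = 2.37 toward n = 1.47: no phase shift.
Exactly one π shift → a net half-wave offset.
So the condition for constructive reflection is 2 n t = (m + ½) λ.
The fifth-smallest nonzero thickness corresponds to m = 4: t = (m + ½) λ / (2 n) = 4.50 × 422 / (2 × 2.37) = 401 nm.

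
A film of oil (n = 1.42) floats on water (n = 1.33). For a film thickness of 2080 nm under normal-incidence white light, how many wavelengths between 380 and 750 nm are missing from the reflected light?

8

At the upper boundary (n = 1.0 to n = 1.42) the reflected ray undergoes a half-wave phase shift.
At the lower boundary (n = 1.42 to n = 1.33) the reflected ray undergoes no phase shift.
Net: one phase inversion between the two reflected rays.
So the condition for destructive reflection is 2 n t = m λ.
λ = 2 n t / m = 5907 / m nm.
m=7: 844 nm (IR); m=8: 738 nm (visible); m=9: 656 nm (visible); m=10: 591 nm (visible); m=11: 537 nm (visible); m=12: 492 nm (visible); m=13: 454 nm (visible); m=14: 422 nm (visible); m=15: 394 nm (visible); m=16: 369 nm (UV).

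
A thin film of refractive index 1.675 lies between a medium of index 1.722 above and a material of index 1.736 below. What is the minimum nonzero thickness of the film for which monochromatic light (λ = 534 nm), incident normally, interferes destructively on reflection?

Ray reflecting at the top interface goes from n = 1.722 toward n = 1.675: no phase shift.
Bottom surface (1.675 → 1.736): reflection off a higher-index medium gives a half-wave phase shift.
Exactly one π shift → a net half-wave offset.
For weak reflection here: 2 n t = m λ.
Minimum nonzero at m = 1: t = λ / (2 n) = 534 / (2 × 1.675) = 159 nm.

159 nm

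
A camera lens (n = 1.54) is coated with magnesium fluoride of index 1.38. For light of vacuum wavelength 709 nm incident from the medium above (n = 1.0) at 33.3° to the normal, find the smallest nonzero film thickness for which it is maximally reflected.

280 nm

Ray reflecting at the top interface goes from n = 1.0 toward n = 1.38: a half-wave phase shift.
At the lower boundary (n = 1.38 to n = 1.54) the reflected ray undergoes a half-wave phase shift.
Net: no relative phase inversion (both shifts match).
So the condition for constructive reflection is 2 n t cos θ_r = m λ.
Snell's law: 1.0 sin 33.3° = 1.38 sin θ_r → sin θ_r = 0.398, cos θ_r = 0.917.
Minimum nonzero at m = 1: t = λ / (2 n cos θ_r) = 709 / (2 × 1.38 × 0.917) = 280 nm.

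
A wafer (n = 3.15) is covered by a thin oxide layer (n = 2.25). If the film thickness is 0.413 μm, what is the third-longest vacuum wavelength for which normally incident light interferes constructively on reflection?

Ray reflecting at the top interface goes from n = 1.0 toward n = 2.25: a half-wave phase shift.
Bottom surface (2.25 → 3.15): reflection off a higher-index medium gives a half-wave phase shift.
Net: no relative phase inversion (both shifts match).
For maximum reflection here: 2 n t = m λ.
λ = 2 n t / m. The third-longest wavelength is m = 3: λ = 2 × 2.25 × 413 / 3.00 = 620 nm.

620 nm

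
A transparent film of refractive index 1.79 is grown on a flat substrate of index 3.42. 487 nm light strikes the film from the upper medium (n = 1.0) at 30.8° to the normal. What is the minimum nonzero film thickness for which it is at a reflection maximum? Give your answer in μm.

0.142 μm

Ray reflecting at the top interface goes from n = 1.0 toward n = 1.79: a half-wave phase shift.
Bottom surface (1.79 → 3.42): reflection off a higher-index medium gives a half-wave phase shift.
Zero or two π shifts → no net half-wave offset.
For maximum reflection here: 2 n t cos θ_r = m λ.
Snell's law: 1.0 sin 30.8° = 1.79 sin θ_r → sin θ_r = 0.286, cos θ_r = 0.958.
Minimum nonzero at m = 1: t = λ / (2 n cos θ_r) = 487 / (2 × 1.79 × 0.958) = 142 nm.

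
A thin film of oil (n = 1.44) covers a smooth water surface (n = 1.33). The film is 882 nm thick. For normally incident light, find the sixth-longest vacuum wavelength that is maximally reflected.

462 nm

At the upper boundary (n = 1.0 to n = 1.44) the reflected ray undergoes a half-wave phase shift.
Bottom surface (1.44 → 1.33): reflection off a lower-index medium gives no phase shift.
Exactly one π shift → a net half-wave offset.
With one net inversion, constructive interference in reflection requires 2 n t = (m + ½) λ.
λ = 2 n t / (m + ½). The sixth-longest wavelength is m = 5: λ = 2 × 1.44 × 882 / 5.50 = 462 nm.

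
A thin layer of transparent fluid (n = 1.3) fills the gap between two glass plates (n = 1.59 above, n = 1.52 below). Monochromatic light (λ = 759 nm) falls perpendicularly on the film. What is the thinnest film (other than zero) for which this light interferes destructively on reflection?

Top surface (1.59 → 1.3): reflection off a lower-index medium gives no phase shift.
Ray reflecting at the bottom interface goes from n = 1.3 toward n = 1.52: a half-wave phase shift.
Net: one phase inversion between the two reflected rays.
With one net inversion, destructive interference in reflection requires 2 n t = m λ.
Minimum nonzero at m = 1: t = λ / (2 n) = 759 / (2 × 1.3) = 292 nm.

292 nm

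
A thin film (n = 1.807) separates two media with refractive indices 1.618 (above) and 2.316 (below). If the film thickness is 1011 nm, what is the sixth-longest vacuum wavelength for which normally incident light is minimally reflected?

Ray reflecting at the top interface goes from n = 1.618 toward n = 1.807: a half-wave phase shift.
Ray reflecting at the bottom interface goes from n = 1.807 toward n = 2.316: a half-wave phase shift.
Net: no relative phase inversion (both shifts match).
For dark reflection here: 2 n t = (m + ½) λ.
λ = 2 n t / (m + ½). The sixth-longest wavelength is m = 5: λ = 2 × 1.807 × 1011 / 5.50 = 664 nm.

664 nm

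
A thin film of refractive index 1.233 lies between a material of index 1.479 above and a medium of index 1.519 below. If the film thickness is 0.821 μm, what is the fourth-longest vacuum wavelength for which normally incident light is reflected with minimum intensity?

506 nm

Top surface (1.479 → 1.233): reflection off a lower-index medium gives no phase shift.
At the lower boundary (n = 1.233 to n = 1.519) the reflected ray undergoes a half-wave phase shift.
The two reflections differ by half a wavelength.
So the condition for destructive reflection is 2 n t = m λ.
λ = 2 n t / m. The fourth-longest wavelength is m = 4: λ = 2 × 1.233 × 821 / 4.00 = 506 nm.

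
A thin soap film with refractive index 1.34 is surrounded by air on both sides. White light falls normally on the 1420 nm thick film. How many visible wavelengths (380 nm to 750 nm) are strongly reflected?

5

Ray reflecting at the top interface goes from n = 1.0 toward n = 1.34: a half-wave phase shift.
At the lower boundary (n = 1.34 to n = 1.0) the reflected ray undergoes no phase shift.
Exactly one π shift → a net half-wave offset.
For maximum reflection here: 2 n t = (m + ½) λ.
λ = 2 n t / (m + ½) = 3806 / (m + ½) nm.
m=4: 846 nm (IR); m=5: 692 nm (visible); m=6: 585 nm (visible); m=7: 507 nm (visible); m=8: 448 nm (visible); m=9: 401 nm (visible); m=10: 362 nm (UV).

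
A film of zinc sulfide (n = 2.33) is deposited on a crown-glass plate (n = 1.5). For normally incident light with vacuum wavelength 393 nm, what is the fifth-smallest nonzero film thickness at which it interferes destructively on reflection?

Top surface (1.0 → 2.33): reflection off a higher-index medium gives a half-wave phase shift.
At the lower boundary (n = 2.33 to n = 1.5) the reflected ray undergoes no phase shift.
Exactly one π shift → a net half-wave offset.
For weak reflection here: 2 n t = m λ.
The fifth-smallest nonzero thickness corresponds to m = 5: t = m λ / (2 n) = 5.00 × 393 / (2 × 2.33) = 422 nm.

422 nm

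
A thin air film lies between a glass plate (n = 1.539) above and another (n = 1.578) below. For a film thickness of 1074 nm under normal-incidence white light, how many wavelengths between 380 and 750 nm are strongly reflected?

3

Ray reflecting at the top interface goes from n = 1.539 toward n = 1.0: no phase shift.
Bottom surface (1.0 → 1.578): reflection off a higher-index medium gives a half-wave phase shift.
The two reflections differ by half a wavelength.
So the condition for constructive reflection is 2 n t = (m + ½) λ.
λ = 2 n t / (m + ½) = 2148 / (m + ½) nm.
m=2: 859 nm (IR); m=3: 614 nm (visible); m=4: 477 nm (visible); m=5: 391 nm (visible); m=6: 330 nm (UV).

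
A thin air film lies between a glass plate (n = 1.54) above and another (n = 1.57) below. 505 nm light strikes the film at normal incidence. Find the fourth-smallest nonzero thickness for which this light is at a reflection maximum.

884 nm

At the upper boundary (n = 1.54 to n = 1.0) the reflected ray undergoes no phase shift.
Ray reflecting at the bottom interface goes from n = 1.0 toward n = 1.57: a half-wave phase shift.
Exactly one π shift → a net half-wave offset.
So the condition for constructive reflection is 2 n t = (m + ½) λ.
The fourth-smallest nonzero thickness corresponds to m = 3: t = (m + ½) λ / (2 n) = 3.50 × 505 / (2 × 1.0) = 884 nm.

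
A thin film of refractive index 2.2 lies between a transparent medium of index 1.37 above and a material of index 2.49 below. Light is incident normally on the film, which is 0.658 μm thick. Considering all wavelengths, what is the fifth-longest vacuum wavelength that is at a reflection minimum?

Top surface (1.37 → 2.2): reflection off a higher-index medium gives a half-wave phase shift.
At the lower boundary (n = 2.2 to n = 2.49) the reflected ray undergoes a half-wave phase shift.
Net: no relative phase inversion (both shifts match).
For minimum reflection here: 2 n t = (m + ½) λ.
λ = 2 n t / (m + ½). The fifth-longest wavelength is m = 4: λ = 2 × 2.2 × 658 / 4.50 = 643 nm.

643 nm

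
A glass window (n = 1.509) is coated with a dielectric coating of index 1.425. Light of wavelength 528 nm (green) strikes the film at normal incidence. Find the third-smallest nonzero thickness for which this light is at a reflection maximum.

556 nm

At the upper boundary (n = 1.0 to n = 1.425) the reflected ray undergoes a half-wave phase shift.
Ray reflecting at the bottom interface goes from n = 1.425 toward n = 1.509: a half-wave phase shift.
The two reflections carry the same phase change, so no net offset.
With no net inversion, constructive interference in reflection requires 2 n t = m λ.
The third-smallest nonzero thickness corresponds to m = 3: t = m λ / (2 n) = 3.00 × 528 / (2 × 1.425) = 556 nm.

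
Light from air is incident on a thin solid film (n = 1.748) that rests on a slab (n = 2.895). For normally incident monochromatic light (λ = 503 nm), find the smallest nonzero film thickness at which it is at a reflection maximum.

Ray reflecting at the top interface goes from n = 1.0 toward n = 1.748: a half-wave phase shift.
Bottom surface (1.748 → 2.895): reflection off a higher-index medium gives a half-wave phase shift.
Zero or two π shifts → no net half-wave offset.
So the condition for constructive reflection is 2 n t = m λ.
Minimum nonzero at m = 1: t = λ / (2 n) = 503 / (2 × 1.748) = 144 nm.

144 nm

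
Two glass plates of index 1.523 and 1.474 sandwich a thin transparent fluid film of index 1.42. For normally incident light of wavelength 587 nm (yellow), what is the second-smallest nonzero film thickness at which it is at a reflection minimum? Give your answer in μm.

Ray reflecting at the top interface goes from n = 1.523 toward n = 1.42: no phase shift.
Bottom surface (1.42 → 1.474): reflection off a higher-index medium gives a half-wave phase shift.
Exactly one π shift → a net half-wave offset.
So the condition for destructive reflection is 2 n t = m λ.
The second-smallest nonzero thickness corresponds to m = 2: t = m λ / (2 n) = 2.00 × 587 / (2 × 1.42) = 413 nm.

0.413 μm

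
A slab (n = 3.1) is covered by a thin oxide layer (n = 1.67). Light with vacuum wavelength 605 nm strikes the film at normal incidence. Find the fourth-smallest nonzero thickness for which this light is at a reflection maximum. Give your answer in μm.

0.725 μm

At the upper boundary (n = 1.0 to n = 1.67) the reflected ray undergoes a half-wave phase shift.
Ray reflecting at the bottom interface goes from n = 1.67 toward n = 3.1: a half-wave phase shift.
Zero or two π shifts → no net half-wave offset.
So the condition for constructive reflection is 2 n t = m λ.
The fourth-smallest nonzero thickness corresponds to m = 4: t = m λ / (2 n) = 4.00 × 605 / (2 × 1.67) = 725 nm.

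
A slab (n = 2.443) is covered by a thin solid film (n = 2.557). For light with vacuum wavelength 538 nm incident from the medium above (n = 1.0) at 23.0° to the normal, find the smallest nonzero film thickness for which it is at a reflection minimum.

Ray reflecting at the top interface goes from n = 1.0 toward n = 2.557: a half-wave phase shift.
Ray reflecting at the bottom interface goes from n = 2.557 toward n = 2.443: no phase shift.
Net: one phase inversion between the two reflected rays.
For minimum reflection here: 2 n t cos θ_r = m λ.
Snell's law: 1.0 sin 23.0° = 2.557 sin θ_r → sin θ_r = 0.153, cos θ_r = 0.988.
Minimum nonzero at m = 1: t = λ / (2 n cos θ_r) = 538 / (2 × 2.557 × 0.988) = 106 nm.

106 nm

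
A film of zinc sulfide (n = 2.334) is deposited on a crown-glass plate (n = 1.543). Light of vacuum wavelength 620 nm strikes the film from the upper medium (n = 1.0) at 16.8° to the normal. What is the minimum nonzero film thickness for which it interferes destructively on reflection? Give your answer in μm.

0.134 μm

Top surface (1.0 → 2.334): reflection off a higher-index medium gives a half-wave phase shift.
At the lower boundary (n = 2.334 to n = 1.543) the reflected ray undergoes no phase shift.
The two reflections differ by half a wavelength.
With one net inversion, destructive interference in reflection requires 2 n t cos θ_r = m λ.
Snell's law: 1.0 sin 16.8° = 2.334 sin θ_r → sin θ_r = 0.124, cos θ_r = 0.992.
Minimum nonzero at m = 1: t = λ / (2 n cos θ_r) = 620 / (2 × 2.334 × 0.992) = 134 nm.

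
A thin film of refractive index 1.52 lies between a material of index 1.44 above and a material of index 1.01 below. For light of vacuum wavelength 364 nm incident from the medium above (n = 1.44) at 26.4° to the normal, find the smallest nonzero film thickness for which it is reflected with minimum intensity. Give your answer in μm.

0.132 μm

At the upper boundary (n = 1.44 to n = 1.52) the reflected ray undergoes a half-wave phase shift.
Bottom surface (1.52 → 1.01): reflection off a lower-index medium gives no phase shift.
The two reflections differ by half a wavelength.
So the condition for destructive reflection is 2 n t cos θ_r = m λ.
Snell's law: 1.44 sin 26.4° = 1.52 sin θ_r → sin θ_r = 0.421, cos θ_r = 0.907.
Minimum nonzero at m = 1: t = λ / (2 n cos θ_r) = 364 / (2 × 1.52 × 0.907) = 132 nm.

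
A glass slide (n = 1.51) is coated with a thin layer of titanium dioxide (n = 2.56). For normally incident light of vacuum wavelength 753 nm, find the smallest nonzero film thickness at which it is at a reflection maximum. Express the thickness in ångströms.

735 Å

At the upper boundary (n = 1.0 to n = 2.56) the reflected ray undergoes a half-wave phase shift.
Bottom surface (2.56 → 1.51): reflection off a lower-index medium gives no phase shift.
Exactly one π shift → a net half-wave offset.
For strong reflection here: 2 n t = (m + ½) λ.
Minimum at m = 0: t = λ / (4 n) = 753 / (4 × 2.56) = 73.5 nm.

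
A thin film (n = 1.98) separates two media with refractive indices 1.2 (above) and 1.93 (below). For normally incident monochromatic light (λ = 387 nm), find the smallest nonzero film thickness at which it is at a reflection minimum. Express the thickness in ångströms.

Top surface (1.2 → 1.98): reflection off a higher-index medium gives a half-wave phase shift.
Bottom surface (1.98 → 1.93): reflection off a lower-index medium gives no phase shift.
Exactly one π shift → a net half-wave offset.
So the condition for destructive reflection is 2 n t = m λ.
Minimum nonzero at m = 1: t = λ / (2 n) = 387 / (2 × 1.98) = 97.7 nm.

977 Å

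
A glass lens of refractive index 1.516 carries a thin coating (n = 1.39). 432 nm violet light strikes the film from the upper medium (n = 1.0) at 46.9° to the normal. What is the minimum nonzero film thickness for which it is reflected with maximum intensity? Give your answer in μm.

0.183 μm

Ray reflecting at the top interface goes from n = 1.0 toward n = 1.39: a half-wave phase shift.
At the lower boundary (n = 1.39 to n = 1.516) the reflected ray undergoes a half-wave phase shift.
Zero or two π shifts → no net half-wave offset.
With no net inversion, constructive interference in reflection requires 2 n t cos θ_r = m λ.
Snell's law: 1.0 sin 46.9° = 1.39 sin θ_r → sin θ_r = 0.525, cos θ_r = 0.851.
Minimum nonzero at m = 1: t = λ / (2 n cos θ_r) = 432 / (2 × 1.39 × 0.851) = 183 nm.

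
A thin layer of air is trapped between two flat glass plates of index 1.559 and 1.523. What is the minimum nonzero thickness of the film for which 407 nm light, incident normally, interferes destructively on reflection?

204 nm

Top surface (1.559 → 1.0): reflection off a lower-index medium gives no phase shift.
At the lower boundary (n = 1.0 to n = 1.523) the reflected ray undergoes a half-wave phase shift.
Net: one phase inversion between the two reflected rays.
So the condition for destructive reflection is 2 n t = m λ.
Minimum nonzero at m = 1: t = λ / (2 n) = 407 / (2 × 1.0) = 204 nm.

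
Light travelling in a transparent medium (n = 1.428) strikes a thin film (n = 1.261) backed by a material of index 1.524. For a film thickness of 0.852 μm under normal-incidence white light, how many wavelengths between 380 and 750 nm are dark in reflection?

3

Top surface (1.428 → 1.261): reflection off a lower-index medium gives no phase shift.
At the lower boundary (n = 1.261 to n = 1.524) the reflected ray undergoes a half-wave phase shift.
Exactly one π shift → a net half-wave offset.
With one net inversion, destructive interference in reflection requires 2 n t = m λ.
λ = 2 n t / m = 2149 / m nm.
m=2: 1074 nm (IR); m=3: 716 nm (visible); m=4: 537 nm (visible); m=5: 430 nm (visible); m=6: 358 nm (UV).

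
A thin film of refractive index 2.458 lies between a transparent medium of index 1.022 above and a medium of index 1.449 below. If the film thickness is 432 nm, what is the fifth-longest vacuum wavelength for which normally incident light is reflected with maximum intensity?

Top surface (1.022 → 2.458): reflection off a higher-index medium gives a half-wave phase shift.
At the lower boundary (n = 2.458 to n = 1.449) the reflected ray undergoes no phase shift.
Net: one phase inversion between the two reflected rays.
With one net inversion, constructive interference in reflection requires 2 n t = (m + ½) λ.
λ = 2 n t / (m + ½). The fifth-longest wavelength is m = 4: λ = 2 × 2.458 × 432 / 4.50 = 472 nm.

472 nm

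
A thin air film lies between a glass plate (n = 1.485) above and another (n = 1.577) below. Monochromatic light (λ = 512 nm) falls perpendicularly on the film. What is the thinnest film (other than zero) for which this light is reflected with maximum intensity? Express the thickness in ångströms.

At the upper boundary (n = 1.485 to n = 1.0) the reflected ray undergoes no phase shift.
Ray reflecting at the bottom interface goes from n = 1.0 toward n = 1.577: a half-wave phase shift.
Exactly one π shift → a net half-wave offset.
With one net inversion, constructive interference in reflection requires 2 n t = (m + ½) λ.
Minimum at m = 0: t = λ / (4 n) = 512 / (4 × 1.0) = 128 nm.

1280 Å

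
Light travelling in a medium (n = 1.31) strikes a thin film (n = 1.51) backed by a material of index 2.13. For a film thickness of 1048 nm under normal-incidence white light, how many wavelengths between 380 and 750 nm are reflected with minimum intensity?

4

At the upper boundary (n = 1.31 to n = 1.51) the reflected ray undergoes a half-wave phase shift.
Bottom surface (1.51 → 2.13): reflection off a higher-index medium gives a half-wave phase shift.
Zero or two π shifts → no net half-wave offset.
So the condition for destructive reflection is 2 n t = (m + ½) λ.
λ = 2 n t / (m + ½) = 3165 / (m + ½) nm.
m=3: 904 nm (IR); m=4: 703 nm (visible); m=5: 575 nm (visible); m=6: 487 nm (visible); m=7: 422 nm (visible); m=8: 372 nm (UV).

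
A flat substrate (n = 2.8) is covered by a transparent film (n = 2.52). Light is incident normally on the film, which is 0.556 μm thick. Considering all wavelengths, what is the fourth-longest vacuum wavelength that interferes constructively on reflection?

Top surface (1.0 → 2.52): reflection off a higher-index medium gives a half-wave phase shift.
Bottom surface (2.52 → 2.8): reflection off a higher-index medium gives a half-wave phase shift.
Net: no relative phase inversion (both shifts match).
With no net inversion, constructive interference in reflection requires 2 n t = m λ.
λ = 2 n t / m. The fourth-longest wavelength is m = 4: λ = 2 × 2.52 × 556 / 4.00 = 701 nm.

701 nm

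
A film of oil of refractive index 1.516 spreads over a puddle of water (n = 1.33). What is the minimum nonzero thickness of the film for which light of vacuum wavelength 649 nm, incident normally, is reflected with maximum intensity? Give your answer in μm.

0.107 μm

At the upper boundary (n = 1.0 to n = 1.516) the reflected ray undergoes a half-wave phase shift.
At the lower boundary (n = 1.516 to n = 1.33) the reflected ray undergoes no phase shift.
Exactly one π shift → a net half-wave offset.
With one net inversion, constructive interference in reflection requires 2 n t = (m + ½) λ.
Minimum at m = 0: t = λ / (4 n) = 649 / (4 × 1.516) = 107 nm.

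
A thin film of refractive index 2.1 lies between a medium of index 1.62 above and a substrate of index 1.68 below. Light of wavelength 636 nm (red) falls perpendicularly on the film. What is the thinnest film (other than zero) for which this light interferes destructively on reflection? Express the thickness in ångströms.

Ray reflecting at the top interface goes from n = 1.62 toward n = 2.1: a half-wave phase shift.
Bottom surface (2.1 → 1.68): reflection off a lower-index medium gives no phase shift.
Exactly one π shift → a net half-wave offset.
For dark reflection here: 2 n t = m λ.
Minimum nonzero at m = 1: t = λ / (2 n) = 636 / (2 × 2.1) = 151 nm.

1514 Å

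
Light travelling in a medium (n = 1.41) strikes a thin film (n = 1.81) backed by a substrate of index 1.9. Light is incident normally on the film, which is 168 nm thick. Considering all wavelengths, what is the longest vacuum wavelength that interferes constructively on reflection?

Ray reflecting at the top interface goes from n = 1.41 toward n = 1.81: a half-wave phase shift.
Ray reflecting at the bottom interface goes from n = 1.81 toward n = 1.9: a half-wave phase shift.
The two reflections carry the same phase change, so no net offset.
For strong reflection here: 2 n t = m λ.
λ = 2 n t / m. The longest wavelength is m = 1: λ = 2 × 1.81 × 168 / 1.00 = 608 nm.

608 nm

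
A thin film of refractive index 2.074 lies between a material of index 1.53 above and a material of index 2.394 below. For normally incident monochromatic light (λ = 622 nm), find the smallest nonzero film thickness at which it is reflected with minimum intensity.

75.0 nm

Top surface (1.53 → 2.074): reflection off a higher-index medium gives a half-wave phase shift.
Bottom surface (2.074 → 2.394): reflection off a higher-index medium gives a half-wave phase shift.
Net: no relative phase inversion (both shifts match).
With no net inversion, destructive interference in reflection requires 2 n t = (m + ½) λ.
Minimum at m = 0: t = λ / (4 n) = 622 / (4 × 2.074) = 75.0 nm.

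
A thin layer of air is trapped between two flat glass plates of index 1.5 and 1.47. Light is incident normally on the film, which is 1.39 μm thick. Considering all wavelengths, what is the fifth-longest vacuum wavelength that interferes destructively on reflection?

Top surface (1.5 → 1.0): reflection off a lower-index medium gives no phase shift.
Ray reflecting at the bottom interface goes from n = 1.0 toward n = 1.47: a half-wave phase shift.
Exactly one π shift → a net half-wave offset.
With one net inversion, destructive interference in reflection requires 2 n t = m λ.
λ = 2 n t / m. The fifth-longest wavelength is m = 5: λ = 2 × 1.0 × 1390 / 5.00 = 556 nm.

556 nm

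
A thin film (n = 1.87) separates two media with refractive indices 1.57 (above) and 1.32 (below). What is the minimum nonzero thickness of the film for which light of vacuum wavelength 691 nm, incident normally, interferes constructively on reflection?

92.4 nm

Top surface (1.57 → 1.87): reflection off a higher-index medium gives a half-wave phase shift.
At the lower boundary (n = 1.87 to n = 1.32) the reflected ray undergoes no phase shift.
The two reflections differ by half a wavelength.
For strong reflection here: 2 n t = (m + ½) λ.
Minimum at m = 0: t = λ / (4 n) = 691 / (4 × 1.87) = 92.4 nm.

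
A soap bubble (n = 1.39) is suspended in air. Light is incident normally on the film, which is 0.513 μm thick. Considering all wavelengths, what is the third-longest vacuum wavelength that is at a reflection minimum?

Ray reflecting at the top interface goes from n = 1.0 toward n = 1.39: a half-wave phase shift.
Bottom surface (1.39 → 1.0): reflection off a lower-index medium gives no phase shift.
Exactly one π shift → a net half-wave offset.
With one net inversion, destructive interference in reflection requires 2 n t = m λ.
λ = 2 n t / m. The third-longest wavelength is m = 3: λ = 2 × 1.39 × 513 / 3.00 = 475 nm.

475 nm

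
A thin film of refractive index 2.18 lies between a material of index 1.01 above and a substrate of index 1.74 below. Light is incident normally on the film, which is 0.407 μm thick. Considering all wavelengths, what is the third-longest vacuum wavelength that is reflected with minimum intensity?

Top surface (1.01 → 2.18): reflection off a higher-index medium gives a half-wave phase shift.
At the lower boundary (n = 2.18 to n = 1.74) the reflected ray undergoes no phase shift.
Exactly one π shift → a net half-wave offset.
For dark reflection here: 2 n t = m λ.
λ = 2 n t / m. The third-longest wavelength is m = 3: λ = 2 × 2.18 × 407 / 3.00 = 592 nm.

592 nm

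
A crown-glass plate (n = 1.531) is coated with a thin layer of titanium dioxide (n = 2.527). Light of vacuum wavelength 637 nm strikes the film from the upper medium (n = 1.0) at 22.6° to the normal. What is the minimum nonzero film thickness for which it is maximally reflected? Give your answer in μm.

0.0638 μm

At the upper boundary (n = 1.0 to n = 2.527) the reflected ray undergoes a half-wave phase shift.
Bottom surface (2.527 → 1.531): reflection off a lower-index medium gives no phase shift.
The two reflections differ by half a wavelength.
So the condition for constructive reflection is 2 n t cos θ_r = (m + ½) λ.
Snell's law: 1.0 sin 22.6° = 2.527 sin θ_r → sin θ_r = 0.152, cos θ_r = 0.988.
Minimum at m = 0: t = λ / (4 n cos θ_r) = 637 / (4 × 2.527 × 0.988) = 63.8 nm.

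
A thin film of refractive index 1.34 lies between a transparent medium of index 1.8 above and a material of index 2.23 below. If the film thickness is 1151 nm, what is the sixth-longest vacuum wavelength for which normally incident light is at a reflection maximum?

Top surface (1.8 → 1.34): reflection off a lower-index medium gives no phase shift.
At the lower boundary (n = 1.34 to n = 2.23) the reflected ray undergoes a half-wave phase shift.
Exactly one π shift → a net half-wave offset.
For strong reflection here: 2 n t = (m + ½) λ.
λ = 2 n t / (m + ½). The sixth-longest wavelength is m = 5: λ = 2 × 1.34 × 1151 / 5.50 = 561 nm.

561 nm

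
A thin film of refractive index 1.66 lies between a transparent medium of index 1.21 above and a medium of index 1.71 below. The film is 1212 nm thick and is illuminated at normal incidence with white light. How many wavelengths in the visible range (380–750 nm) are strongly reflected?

5

At the upper boundary (n = 1.21 to n = 1.66) the reflected ray undergoes a half-wave phase shift.
Bottom surface (1.66 → 1.71): reflection off a higher-index medium gives a half-wave phase shift.
Net: no relative phase inversion (both shifts match).
So the condition for constructive reflection is 2 n t = m λ.
λ = 2 n t / m = 4024 / m nm.
m=5: 805 nm (IR); m=6: 671 nm (visible); m=7: 575 nm (visible); m=8: 503 nm (visible); m=9: 447 nm (visible); m=10: 402 nm (visible); m=11: 366 nm (UV).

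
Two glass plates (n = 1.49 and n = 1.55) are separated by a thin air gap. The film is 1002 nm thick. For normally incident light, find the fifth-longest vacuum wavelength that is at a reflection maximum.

445 nm

Top surface (1.49 → 1.0): reflection off a lower-index medium gives no phase shift.
At the lower boundary (n = 1.0 to n = 1.55) the reflected ray undergoes a half-wave phase shift.
Net: one phase inversion between the two reflected rays.
With one net inversion, constructive interference in reflection requires 2 n t = (m + ½) λ.
λ = 2 n t / (m + ½). The fifth-longest wavelength is m = 4: λ = 2 × 1.0 × 1002 / 4.50 = 445 nm.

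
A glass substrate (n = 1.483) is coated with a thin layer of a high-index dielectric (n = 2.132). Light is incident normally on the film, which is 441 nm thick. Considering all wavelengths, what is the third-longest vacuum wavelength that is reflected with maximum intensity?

Ray reflecting at the top interface goes from n = 1.0 toward n = 2.132: a half-wave phase shift.
Ray reflecting at the bottom interface goes from n = 2.132 toward n = 1.483: no phase shift.
Net: one phase inversion between the two reflected rays.
So the condition for constructive reflection is 2 n t = (m + ½) λ.
λ = 2 n t / (m + ½). The third-longest wavelength is m = 2: λ = 2 × 2.132 × 441 / 2.50 = 752 nm.

752 nm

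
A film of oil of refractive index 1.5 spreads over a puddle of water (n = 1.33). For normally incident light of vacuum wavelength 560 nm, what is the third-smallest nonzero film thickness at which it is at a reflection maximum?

467 nm

Top surface (1.0 → 1.5): reflection off a higher-index medium gives a half-wave phase shift.
Bottom surface (1.5 → 1.33): reflection off a lower-index medium gives no phase shift.
Exactly one π shift → a net half-wave offset.
For strong reflection here: 2 n t = (m + ½) λ.
The third-smallest nonzero thickness corresponds to m = 2: t = (m + ½) λ / (2 n) = 2.50 × 560 / (2 × 1.5) = 467 nm.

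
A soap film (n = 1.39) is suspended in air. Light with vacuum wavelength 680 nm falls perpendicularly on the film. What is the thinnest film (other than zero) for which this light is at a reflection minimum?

At the upper boundary (n = 1.0 to n = 1.39) the reflected ray undergoes a half-wave phase shift.
Bottom surface (1.39 → 1.0): reflection off a lower-index medium gives no phase shift.
Exactly one π shift → a net half-wave offset.
For dark reflection here: 2 n t = m λ.
Minimum nonzero at m = 1: t = λ / (2 n) = 680 / (2 × 1.39) = 245 nm.

245 nm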